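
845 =845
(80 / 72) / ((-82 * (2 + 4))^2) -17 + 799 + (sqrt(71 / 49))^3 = 71 * sqrt(71) / 343 + 851823221 / 1089288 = 783.74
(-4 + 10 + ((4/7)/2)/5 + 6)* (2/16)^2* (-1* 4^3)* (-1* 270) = 22788/7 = 3255.43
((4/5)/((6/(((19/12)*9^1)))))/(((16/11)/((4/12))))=209/480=0.44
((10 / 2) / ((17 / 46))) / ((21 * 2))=115 / 357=0.32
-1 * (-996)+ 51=1047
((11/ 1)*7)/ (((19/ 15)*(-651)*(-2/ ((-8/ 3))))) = -220/ 1767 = -0.12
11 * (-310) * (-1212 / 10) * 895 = 369896340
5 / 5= 1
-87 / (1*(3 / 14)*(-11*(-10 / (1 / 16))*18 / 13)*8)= -2639 / 126720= -0.02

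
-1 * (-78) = 78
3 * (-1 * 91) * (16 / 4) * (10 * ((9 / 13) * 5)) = -37800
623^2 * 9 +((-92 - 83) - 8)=3492978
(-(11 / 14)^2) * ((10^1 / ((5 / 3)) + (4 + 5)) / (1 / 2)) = -1815 / 98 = -18.52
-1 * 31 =-31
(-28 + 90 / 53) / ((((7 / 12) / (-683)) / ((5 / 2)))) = 28563060 / 371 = 76989.38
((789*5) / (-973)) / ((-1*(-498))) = -1315 / 161518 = -0.01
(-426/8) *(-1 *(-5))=-1065/4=-266.25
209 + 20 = 229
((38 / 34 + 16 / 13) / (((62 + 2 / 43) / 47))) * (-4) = -1048899 / 147407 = -7.12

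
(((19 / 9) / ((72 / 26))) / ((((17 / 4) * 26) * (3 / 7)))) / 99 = 133 / 817938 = 0.00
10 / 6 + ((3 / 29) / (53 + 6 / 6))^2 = 454141 / 272484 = 1.67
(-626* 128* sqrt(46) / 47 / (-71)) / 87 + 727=80128* sqrt(46) / 290319 + 727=728.87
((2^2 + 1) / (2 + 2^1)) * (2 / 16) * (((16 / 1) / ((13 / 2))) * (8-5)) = 15 / 13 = 1.15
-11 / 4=-2.75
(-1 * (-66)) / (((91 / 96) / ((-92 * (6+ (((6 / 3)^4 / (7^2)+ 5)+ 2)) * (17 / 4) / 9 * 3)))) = -539242176 / 4459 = -120933.43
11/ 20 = 0.55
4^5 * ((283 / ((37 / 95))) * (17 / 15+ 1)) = 176193536 / 111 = 1587329.15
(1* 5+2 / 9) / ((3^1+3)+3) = 47 / 81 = 0.58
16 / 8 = 2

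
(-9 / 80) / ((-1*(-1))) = -9 / 80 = -0.11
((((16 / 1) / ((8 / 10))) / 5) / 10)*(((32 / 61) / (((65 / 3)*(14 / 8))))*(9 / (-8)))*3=-2592 / 138775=-0.02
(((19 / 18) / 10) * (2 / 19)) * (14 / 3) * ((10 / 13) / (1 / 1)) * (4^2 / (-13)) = -224 / 4563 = -0.05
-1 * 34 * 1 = -34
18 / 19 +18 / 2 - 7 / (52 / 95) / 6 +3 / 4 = 50779 / 5928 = 8.57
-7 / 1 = -7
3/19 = 0.16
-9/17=-0.53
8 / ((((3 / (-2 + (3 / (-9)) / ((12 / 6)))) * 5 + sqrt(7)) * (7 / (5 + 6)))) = -102960 / 48419-14872 * sqrt(7) / 48419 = -2.94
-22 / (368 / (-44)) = 121 / 46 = 2.63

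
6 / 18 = 1 / 3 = 0.33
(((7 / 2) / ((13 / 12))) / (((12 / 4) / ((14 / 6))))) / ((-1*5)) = -98 / 195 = -0.50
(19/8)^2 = 5.64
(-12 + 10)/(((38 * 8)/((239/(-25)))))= 239/3800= 0.06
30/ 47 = 0.64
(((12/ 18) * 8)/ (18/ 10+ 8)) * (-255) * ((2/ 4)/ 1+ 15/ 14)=-218.08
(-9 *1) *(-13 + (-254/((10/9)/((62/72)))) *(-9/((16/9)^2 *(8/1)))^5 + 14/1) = -13780523946923212257/720575940379279360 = -19.12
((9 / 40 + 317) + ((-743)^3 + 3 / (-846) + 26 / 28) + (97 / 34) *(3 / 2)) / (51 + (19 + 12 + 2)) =-275291096280379 / 56377440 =-4883001.01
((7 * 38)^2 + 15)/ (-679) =-70771/ 679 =-104.23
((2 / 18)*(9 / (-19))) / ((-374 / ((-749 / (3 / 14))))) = -5243 / 10659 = -0.49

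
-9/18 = -1/2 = -0.50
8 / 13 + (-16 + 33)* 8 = 1776 / 13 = 136.62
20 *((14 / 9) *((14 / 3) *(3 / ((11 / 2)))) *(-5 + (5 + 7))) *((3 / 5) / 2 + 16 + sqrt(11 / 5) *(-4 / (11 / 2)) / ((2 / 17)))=894544 / 99 - 746368 *sqrt(55) / 1089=3952.96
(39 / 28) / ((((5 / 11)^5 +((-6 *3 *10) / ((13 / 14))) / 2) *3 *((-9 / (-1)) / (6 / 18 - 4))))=299393809 / 153380028060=0.00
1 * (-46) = -46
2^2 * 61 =244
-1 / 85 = -0.01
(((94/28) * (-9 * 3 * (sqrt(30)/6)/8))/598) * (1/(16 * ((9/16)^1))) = -47 * sqrt(30)/133952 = -0.00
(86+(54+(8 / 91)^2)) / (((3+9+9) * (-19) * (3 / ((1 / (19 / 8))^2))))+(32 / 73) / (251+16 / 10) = -696533242336 / 36657921610947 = -0.02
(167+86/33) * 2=11194/33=339.21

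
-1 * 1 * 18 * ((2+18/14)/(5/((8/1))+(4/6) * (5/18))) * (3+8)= -983664/1225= -802.99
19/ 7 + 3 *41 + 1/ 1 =887/ 7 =126.71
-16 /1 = -16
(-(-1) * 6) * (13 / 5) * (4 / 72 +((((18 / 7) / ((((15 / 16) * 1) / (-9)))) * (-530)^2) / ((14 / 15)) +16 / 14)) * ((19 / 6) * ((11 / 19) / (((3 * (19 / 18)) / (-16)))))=14992884519184 / 13965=1073604333.63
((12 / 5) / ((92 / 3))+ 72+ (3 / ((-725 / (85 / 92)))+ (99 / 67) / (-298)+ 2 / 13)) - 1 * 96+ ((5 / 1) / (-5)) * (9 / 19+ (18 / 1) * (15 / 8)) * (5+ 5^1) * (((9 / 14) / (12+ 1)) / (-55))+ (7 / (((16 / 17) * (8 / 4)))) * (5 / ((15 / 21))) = 3993723215871 / 1558659366880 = 2.56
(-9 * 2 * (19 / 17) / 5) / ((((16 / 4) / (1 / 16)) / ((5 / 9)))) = -19 / 544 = -0.03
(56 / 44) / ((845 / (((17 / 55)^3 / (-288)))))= -34391 / 222689610000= -0.00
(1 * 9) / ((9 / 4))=4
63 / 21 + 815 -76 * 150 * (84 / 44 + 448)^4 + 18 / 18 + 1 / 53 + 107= -362452029762131878561 / 775973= -467093609909277.61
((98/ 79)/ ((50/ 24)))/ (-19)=-0.03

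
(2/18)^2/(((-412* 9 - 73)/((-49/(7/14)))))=98/306261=0.00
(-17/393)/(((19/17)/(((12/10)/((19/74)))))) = -42772/236455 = -0.18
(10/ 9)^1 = 10/ 9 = 1.11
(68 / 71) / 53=0.02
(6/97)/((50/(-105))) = -0.13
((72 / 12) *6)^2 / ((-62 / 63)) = -40824 / 31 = -1316.90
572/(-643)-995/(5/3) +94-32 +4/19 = -6544391/12217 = -535.68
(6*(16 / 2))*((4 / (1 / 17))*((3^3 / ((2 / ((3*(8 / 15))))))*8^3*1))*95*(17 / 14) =29148512256 / 7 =4164073179.43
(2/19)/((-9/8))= -16/171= -0.09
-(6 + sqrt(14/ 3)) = -6 - sqrt(42)/ 3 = -8.16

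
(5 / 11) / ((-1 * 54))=-0.01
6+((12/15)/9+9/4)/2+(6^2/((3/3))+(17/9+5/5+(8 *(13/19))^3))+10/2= 177008773/823080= 215.06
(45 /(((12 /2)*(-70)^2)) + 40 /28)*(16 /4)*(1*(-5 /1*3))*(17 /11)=-132.61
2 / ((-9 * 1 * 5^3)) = -2 / 1125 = -0.00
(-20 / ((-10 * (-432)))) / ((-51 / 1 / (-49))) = -49 / 11016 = -0.00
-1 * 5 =-5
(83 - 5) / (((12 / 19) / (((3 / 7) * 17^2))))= 214149 / 14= 15296.36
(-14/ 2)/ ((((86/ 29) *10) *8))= -203/ 6880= -0.03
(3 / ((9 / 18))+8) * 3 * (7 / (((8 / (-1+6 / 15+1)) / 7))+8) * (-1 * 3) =-13167 / 10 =-1316.70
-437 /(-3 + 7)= -437 /4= -109.25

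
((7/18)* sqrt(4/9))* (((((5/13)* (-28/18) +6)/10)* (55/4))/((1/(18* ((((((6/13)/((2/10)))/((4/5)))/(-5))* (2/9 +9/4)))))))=-2706935/54756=-49.44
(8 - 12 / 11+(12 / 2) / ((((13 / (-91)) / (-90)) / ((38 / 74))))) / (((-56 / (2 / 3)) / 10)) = -1982080 / 8547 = -231.90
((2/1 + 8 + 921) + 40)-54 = 917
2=2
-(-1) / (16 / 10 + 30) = 5 / 158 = 0.03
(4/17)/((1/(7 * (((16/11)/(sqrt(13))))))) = 448 * sqrt(13)/2431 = 0.66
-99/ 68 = -1.46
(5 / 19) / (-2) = -5 / 38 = -0.13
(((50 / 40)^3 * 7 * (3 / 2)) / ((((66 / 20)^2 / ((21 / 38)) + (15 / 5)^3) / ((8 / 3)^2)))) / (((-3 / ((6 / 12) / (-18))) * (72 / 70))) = 5359375 / 190671408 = 0.03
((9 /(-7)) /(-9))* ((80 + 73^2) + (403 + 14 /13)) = 830.44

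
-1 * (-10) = 10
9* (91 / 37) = 819 / 37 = 22.14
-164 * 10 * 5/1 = -8200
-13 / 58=-0.22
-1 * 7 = -7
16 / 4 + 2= 6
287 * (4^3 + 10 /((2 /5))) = 25543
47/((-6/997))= -7809.83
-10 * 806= -8060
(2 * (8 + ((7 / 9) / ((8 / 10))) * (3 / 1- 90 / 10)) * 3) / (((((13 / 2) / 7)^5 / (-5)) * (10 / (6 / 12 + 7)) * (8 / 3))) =-756315 / 28561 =-26.48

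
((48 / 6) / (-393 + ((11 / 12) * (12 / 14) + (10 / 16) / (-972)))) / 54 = -0.00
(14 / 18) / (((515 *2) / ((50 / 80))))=7 / 14832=0.00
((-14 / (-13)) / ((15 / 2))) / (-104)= -7 / 5070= -0.00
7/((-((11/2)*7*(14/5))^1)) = -5/77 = -0.06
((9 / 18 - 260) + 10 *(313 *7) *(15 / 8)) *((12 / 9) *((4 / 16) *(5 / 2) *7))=1905015 / 8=238126.88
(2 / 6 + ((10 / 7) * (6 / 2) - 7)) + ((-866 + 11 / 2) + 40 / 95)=-688243 / 798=-862.46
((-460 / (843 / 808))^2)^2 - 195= 19084323406462011525805 / 505022001201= 37789093071.35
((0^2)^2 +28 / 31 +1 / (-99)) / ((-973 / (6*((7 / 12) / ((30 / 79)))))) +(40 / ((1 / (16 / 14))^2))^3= 429420535563763189 / 3011280273540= 142603.97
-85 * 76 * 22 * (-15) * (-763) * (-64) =104100057600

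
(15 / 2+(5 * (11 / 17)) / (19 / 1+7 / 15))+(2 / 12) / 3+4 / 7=2593543 / 312732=8.29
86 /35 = 2.46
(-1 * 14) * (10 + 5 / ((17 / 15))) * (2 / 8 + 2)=-15435 / 34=-453.97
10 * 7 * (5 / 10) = 35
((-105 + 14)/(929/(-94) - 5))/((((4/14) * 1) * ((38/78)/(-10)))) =-11676210/26581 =-439.27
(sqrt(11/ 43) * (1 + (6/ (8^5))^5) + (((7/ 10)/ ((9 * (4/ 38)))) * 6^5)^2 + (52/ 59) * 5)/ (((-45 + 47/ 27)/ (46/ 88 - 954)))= 1337292727126854023414024577 * sqrt(473)/ 2608937476592095673339346944 + 13788900848723859/ 18950800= 727615776.64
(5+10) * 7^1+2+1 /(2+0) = 215 /2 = 107.50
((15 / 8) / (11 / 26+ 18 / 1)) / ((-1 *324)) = -65 / 206928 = -0.00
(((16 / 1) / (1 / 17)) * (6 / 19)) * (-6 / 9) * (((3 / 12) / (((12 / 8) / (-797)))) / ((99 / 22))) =867136 / 513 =1690.32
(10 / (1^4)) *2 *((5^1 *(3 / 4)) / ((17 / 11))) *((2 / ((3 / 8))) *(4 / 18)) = 8800 / 153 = 57.52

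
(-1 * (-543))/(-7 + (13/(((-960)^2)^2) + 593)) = 461195182080000/497717084160013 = 0.93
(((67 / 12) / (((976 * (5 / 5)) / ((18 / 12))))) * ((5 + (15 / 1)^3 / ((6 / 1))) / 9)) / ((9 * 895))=15209 / 226416384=0.00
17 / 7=2.43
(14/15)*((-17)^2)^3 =337925966/15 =22528397.73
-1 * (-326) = 326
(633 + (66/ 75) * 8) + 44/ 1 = 17101/ 25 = 684.04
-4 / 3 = -1.33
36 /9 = 4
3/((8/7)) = 21/8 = 2.62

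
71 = 71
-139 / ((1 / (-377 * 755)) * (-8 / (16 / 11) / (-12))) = 949542360 / 11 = 86322032.73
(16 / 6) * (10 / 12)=20 / 9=2.22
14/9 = 1.56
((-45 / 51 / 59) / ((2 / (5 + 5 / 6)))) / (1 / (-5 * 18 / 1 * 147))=1157625 / 2006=577.08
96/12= 8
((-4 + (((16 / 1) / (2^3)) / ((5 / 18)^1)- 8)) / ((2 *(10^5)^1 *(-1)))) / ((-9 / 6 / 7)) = -7 / 62500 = -0.00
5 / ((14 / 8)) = 20 / 7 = 2.86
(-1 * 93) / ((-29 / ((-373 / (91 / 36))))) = -1248804 / 2639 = -473.21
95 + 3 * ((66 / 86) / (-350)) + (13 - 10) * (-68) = -1640549 / 15050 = -109.01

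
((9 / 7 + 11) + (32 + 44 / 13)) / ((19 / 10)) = 43380 / 1729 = 25.09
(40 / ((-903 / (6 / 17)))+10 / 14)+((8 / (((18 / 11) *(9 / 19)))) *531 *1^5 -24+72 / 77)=2764969609 / 506583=5458.08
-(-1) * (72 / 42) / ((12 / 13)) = 13 / 7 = 1.86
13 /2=6.50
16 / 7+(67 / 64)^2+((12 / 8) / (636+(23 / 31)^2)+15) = 322444262963 / 17539379200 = 18.38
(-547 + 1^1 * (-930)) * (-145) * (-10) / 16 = -1070825 / 8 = -133853.12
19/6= 3.17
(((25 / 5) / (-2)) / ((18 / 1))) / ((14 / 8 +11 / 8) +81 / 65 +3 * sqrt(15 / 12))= -1477450 / 19120761 +169000 * sqrt(5) / 6373587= -0.02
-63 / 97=-0.65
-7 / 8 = -0.88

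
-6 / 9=-2 / 3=-0.67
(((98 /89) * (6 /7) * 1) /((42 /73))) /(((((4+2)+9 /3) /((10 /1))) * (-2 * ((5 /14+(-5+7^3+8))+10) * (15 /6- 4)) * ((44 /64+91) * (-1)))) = -327040 /17587227789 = -0.00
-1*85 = -85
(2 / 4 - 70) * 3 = -417 / 2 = -208.50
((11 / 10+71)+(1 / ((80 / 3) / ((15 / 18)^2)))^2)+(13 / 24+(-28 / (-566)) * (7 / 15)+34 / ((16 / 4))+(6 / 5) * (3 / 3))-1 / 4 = 4283351087 / 52162560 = 82.12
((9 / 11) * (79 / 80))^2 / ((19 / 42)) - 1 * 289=-287.56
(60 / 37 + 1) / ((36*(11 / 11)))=97 / 1332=0.07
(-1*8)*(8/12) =-16/3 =-5.33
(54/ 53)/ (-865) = -54/ 45845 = -0.00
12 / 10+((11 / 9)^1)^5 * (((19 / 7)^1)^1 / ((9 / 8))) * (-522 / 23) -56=-9704015666 / 47534445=-204.15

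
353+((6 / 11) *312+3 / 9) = 17276 / 33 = 523.52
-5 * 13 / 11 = -65 / 11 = -5.91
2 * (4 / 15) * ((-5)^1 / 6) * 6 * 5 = -40 / 3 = -13.33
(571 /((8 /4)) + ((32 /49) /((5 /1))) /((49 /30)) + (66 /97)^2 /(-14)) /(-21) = -12901585087 /948822378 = -13.60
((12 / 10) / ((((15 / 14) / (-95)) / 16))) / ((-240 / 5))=532 / 15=35.47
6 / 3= 2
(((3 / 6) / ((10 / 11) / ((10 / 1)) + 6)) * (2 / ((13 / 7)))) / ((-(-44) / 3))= 21 / 3484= 0.01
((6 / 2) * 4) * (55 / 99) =20 / 3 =6.67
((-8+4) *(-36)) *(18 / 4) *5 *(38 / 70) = 12312 / 7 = 1758.86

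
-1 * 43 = -43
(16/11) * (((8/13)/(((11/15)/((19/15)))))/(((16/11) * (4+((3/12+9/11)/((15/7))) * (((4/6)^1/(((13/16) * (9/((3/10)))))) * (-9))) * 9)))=475/15594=0.03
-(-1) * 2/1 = 2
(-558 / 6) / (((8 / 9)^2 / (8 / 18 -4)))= 837 / 2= 418.50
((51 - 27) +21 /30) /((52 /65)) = 30.88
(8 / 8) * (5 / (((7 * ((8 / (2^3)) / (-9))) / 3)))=-135 / 7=-19.29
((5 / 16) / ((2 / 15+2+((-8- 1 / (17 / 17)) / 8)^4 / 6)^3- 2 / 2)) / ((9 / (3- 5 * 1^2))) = -128849018880000 / 23803636604880349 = -0.01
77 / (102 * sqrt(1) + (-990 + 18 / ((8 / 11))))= -308 / 3453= -0.09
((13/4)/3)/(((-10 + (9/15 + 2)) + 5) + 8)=0.19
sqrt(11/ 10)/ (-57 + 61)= sqrt(110)/ 40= 0.26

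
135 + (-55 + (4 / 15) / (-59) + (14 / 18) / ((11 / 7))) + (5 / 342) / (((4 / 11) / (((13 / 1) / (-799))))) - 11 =82157503163 / 1182296280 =69.49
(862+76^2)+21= 6659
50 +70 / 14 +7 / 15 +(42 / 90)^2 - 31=5554 / 225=24.68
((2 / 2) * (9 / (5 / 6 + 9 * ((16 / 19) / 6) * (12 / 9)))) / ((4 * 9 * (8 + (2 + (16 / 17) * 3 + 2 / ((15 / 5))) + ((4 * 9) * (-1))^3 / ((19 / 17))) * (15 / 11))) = -0.00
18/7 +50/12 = 283/42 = 6.74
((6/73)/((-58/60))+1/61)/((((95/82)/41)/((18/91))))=-536353308/1116389365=-0.48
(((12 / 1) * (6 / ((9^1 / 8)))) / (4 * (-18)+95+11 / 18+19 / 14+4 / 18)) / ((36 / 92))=448 / 69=6.49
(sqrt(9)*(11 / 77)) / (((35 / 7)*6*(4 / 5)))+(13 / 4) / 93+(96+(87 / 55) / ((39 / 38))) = 363412961 / 3723720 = 97.59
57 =57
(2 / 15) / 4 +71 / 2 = 533 / 15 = 35.53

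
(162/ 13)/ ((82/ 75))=6075/ 533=11.40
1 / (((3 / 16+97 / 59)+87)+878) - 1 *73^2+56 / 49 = -34038729647 / 6388823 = -5327.86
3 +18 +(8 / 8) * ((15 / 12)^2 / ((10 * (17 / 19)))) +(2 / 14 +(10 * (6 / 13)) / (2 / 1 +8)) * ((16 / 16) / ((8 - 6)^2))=1055709 / 49504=21.33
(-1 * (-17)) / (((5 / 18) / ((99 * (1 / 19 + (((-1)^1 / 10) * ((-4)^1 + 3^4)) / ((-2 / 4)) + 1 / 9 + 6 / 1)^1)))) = 62058942 / 475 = 130650.40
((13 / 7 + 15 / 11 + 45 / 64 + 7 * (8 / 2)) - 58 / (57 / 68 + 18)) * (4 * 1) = 26013167 / 225456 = 115.38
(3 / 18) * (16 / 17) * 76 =608 / 51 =11.92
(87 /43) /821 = 87 /35303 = 0.00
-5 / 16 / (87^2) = -5 / 121104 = -0.00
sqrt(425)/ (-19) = -5 * sqrt(17)/ 19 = -1.09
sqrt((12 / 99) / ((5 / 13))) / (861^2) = 2 * sqrt(2145) / 122317965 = 0.00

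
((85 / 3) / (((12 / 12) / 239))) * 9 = 60945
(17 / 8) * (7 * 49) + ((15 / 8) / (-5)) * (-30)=5921 / 8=740.12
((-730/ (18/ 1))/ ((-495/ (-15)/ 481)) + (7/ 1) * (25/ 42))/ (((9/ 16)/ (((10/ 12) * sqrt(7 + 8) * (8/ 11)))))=-55784800 * sqrt(15)/ 88209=-2449.34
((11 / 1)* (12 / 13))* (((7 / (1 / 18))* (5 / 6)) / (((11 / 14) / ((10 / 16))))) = 11025 / 13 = 848.08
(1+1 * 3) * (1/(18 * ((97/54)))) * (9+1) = 120/97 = 1.24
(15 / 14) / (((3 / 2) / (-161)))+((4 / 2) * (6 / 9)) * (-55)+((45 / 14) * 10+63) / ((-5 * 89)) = -1761973 / 9345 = -188.55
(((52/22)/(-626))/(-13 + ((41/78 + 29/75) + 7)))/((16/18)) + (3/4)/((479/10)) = 359794005/21815577916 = 0.02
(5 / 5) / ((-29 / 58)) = -2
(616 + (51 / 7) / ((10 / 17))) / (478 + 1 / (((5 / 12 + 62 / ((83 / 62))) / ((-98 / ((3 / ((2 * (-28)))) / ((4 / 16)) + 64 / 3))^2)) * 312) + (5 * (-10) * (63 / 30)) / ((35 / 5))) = 2991377812955311 / 2204079936741970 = 1.36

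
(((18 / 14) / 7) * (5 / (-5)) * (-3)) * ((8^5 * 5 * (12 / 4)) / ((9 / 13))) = 19169280 / 49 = 391209.80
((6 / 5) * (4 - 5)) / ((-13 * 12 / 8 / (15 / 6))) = 2 / 13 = 0.15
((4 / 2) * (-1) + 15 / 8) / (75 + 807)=-1 / 7056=-0.00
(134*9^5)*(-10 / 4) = -19781415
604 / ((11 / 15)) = 9060 / 11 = 823.64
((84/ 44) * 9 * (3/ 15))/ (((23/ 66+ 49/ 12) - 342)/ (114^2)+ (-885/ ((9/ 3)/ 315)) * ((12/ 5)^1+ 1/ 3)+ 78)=-3274992/ 241993082435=-0.00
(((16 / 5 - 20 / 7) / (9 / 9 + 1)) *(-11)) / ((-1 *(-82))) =-33 / 1435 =-0.02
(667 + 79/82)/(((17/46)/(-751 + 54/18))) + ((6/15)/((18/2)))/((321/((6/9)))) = -2402071010296/1776735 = -1351957.95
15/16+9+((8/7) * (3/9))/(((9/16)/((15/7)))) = 80359/7056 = 11.39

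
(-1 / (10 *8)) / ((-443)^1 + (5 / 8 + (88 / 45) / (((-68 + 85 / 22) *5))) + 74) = 0.00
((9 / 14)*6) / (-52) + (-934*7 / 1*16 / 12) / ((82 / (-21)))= 33316541 / 14924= 2232.41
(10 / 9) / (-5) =-2 / 9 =-0.22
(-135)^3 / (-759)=820125 / 253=3241.60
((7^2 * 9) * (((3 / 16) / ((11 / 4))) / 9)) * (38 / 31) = 2793 / 682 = 4.10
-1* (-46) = 46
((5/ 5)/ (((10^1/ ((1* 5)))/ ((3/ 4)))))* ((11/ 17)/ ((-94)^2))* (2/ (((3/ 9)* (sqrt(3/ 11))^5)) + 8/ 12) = 11/ 600848 + 1331* sqrt(33)/ 1802544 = 0.00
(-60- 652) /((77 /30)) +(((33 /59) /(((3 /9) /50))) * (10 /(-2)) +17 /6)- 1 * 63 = -20635963 /27258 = -757.06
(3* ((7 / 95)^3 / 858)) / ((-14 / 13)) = -49 / 37724500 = -0.00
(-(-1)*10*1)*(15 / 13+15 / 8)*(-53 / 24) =-27825 / 416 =-66.89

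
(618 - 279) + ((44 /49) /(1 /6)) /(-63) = 348743 /1029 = 338.91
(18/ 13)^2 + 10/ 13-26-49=-12221/ 169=-72.31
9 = 9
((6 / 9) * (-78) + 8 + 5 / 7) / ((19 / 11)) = -3333 / 133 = -25.06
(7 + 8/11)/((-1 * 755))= -0.01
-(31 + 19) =-50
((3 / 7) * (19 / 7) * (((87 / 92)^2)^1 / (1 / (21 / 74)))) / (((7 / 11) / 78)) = 555254271 / 15345232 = 36.18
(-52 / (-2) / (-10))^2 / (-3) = -2.25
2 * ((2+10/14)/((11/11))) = 5.43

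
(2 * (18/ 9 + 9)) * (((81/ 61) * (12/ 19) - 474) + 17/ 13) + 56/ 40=-781930621/ 75335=-10379.38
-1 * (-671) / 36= 671 / 36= 18.64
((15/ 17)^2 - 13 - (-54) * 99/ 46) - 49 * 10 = -2565769/ 6647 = -386.00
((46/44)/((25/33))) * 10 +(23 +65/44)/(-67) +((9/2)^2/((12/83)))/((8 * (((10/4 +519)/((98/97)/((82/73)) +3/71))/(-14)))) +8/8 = 34708810032779/2480605389680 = 13.99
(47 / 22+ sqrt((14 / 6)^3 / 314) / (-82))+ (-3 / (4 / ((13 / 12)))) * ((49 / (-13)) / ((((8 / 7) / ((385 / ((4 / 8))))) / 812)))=294879191 / 176 - 7 * sqrt(6594) / 231732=1675449.95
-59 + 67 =8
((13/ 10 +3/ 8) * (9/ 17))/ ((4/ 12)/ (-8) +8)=1809/ 16235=0.11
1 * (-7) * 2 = -14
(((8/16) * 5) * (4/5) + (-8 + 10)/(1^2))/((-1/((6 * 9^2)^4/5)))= -223154201664/5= -44630840332.80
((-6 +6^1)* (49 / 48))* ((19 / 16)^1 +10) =0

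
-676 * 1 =-676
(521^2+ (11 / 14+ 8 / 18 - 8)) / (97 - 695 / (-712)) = 2770.41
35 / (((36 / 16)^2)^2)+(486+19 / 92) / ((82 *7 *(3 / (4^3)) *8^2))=13926497 / 8450568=1.65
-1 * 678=-678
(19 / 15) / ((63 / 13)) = 247 / 945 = 0.26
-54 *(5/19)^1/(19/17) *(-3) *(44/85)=7128/361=19.75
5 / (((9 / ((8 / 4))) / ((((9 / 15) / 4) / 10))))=1 / 60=0.02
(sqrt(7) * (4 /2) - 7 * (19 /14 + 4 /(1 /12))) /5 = -691 /10 + 2 * sqrt(7) /5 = -68.04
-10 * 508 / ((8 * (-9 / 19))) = 12065 / 9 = 1340.56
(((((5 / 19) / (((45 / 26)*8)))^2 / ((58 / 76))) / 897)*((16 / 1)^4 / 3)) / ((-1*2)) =-53248 / 9238617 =-0.01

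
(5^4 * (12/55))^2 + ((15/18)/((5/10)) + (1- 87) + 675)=19185.71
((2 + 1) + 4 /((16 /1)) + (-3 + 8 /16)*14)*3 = -381 /4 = -95.25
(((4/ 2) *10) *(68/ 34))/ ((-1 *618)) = -20/ 309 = -0.06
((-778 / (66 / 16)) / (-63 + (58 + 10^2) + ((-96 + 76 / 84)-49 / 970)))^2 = 1785988740121600 / 1066610281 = 1674452.96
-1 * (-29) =29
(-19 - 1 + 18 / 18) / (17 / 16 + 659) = -304 / 10561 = -0.03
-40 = -40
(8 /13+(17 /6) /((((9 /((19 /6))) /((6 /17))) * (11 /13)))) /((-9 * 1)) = -7963 /69498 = -0.11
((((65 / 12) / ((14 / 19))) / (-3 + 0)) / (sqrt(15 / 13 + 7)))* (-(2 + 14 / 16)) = 28405* sqrt(1378) / 427392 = 2.47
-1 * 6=-6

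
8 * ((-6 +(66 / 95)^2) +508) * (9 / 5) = 326513232 / 45125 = 7235.75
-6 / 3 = -2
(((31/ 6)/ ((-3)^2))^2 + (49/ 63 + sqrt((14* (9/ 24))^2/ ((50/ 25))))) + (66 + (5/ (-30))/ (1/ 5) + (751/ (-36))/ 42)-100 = -1397107/ 40824 + 21* sqrt(2)/ 8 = -30.51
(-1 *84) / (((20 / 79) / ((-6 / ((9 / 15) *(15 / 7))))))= 7742 / 5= 1548.40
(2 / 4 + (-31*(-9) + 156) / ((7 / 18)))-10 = 15527 / 14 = 1109.07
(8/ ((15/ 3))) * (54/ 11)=432/ 55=7.85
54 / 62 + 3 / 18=193 / 186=1.04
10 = 10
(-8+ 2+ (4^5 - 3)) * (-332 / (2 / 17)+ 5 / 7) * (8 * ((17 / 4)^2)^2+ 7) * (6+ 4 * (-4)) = 1199063003625 / 16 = 74941437726.56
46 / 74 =23 / 37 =0.62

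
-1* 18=-18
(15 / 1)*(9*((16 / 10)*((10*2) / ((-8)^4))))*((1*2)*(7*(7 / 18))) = 735 / 128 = 5.74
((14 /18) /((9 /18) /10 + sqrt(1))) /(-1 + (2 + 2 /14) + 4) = 35 /243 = 0.14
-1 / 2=-0.50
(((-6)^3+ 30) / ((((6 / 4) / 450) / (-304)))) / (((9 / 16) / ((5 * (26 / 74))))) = 52978162.16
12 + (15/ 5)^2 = 21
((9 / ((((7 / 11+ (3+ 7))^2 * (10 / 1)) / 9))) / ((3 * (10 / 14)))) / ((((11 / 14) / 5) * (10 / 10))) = 539 / 2535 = 0.21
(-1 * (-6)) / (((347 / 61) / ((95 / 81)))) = 11590 / 9369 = 1.24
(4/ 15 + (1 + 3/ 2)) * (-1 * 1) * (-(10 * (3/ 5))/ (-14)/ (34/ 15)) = -249/ 476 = -0.52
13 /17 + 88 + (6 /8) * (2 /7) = 21177 /238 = 88.98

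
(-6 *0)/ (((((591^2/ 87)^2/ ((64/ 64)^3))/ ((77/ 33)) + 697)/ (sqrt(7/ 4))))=0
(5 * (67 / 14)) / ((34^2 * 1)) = 335 / 16184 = 0.02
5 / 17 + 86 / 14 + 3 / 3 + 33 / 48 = 15469 / 1904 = 8.12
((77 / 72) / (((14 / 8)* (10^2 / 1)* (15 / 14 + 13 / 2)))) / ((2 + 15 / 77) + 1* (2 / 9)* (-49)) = -5929 / 63865000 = -0.00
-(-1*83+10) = 73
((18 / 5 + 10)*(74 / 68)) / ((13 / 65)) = 74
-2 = -2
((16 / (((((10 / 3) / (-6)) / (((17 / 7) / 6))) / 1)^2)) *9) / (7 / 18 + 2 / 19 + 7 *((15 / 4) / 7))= 64047024 / 3556175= 18.01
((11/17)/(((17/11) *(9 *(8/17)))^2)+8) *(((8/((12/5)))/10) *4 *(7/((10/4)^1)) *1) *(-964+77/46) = -43775503499/1520208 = -28795.73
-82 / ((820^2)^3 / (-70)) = 7 / 370739843200000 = 0.00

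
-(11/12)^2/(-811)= 0.00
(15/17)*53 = 795/17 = 46.76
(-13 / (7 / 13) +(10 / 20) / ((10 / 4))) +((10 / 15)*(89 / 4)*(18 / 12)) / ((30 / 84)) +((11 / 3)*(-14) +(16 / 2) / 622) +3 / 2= -74867 / 6531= -11.46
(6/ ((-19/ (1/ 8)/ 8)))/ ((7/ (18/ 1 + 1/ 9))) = -326/ 399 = -0.82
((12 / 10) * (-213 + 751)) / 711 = 1076 / 1185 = 0.91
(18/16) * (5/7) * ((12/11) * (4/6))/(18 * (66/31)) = 0.02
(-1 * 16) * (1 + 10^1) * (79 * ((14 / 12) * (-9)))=145992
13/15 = 0.87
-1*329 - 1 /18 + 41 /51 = -100445 /306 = -328.25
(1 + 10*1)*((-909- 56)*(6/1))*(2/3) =-42460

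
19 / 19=1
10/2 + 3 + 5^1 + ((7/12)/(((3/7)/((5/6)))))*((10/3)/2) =9649/648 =14.89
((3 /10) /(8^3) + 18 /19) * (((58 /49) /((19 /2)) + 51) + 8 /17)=48.91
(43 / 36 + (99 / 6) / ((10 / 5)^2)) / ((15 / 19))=7277 / 1080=6.74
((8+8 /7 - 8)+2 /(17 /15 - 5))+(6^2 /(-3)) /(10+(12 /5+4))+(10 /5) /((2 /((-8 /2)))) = -34175 /8323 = -4.11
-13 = -13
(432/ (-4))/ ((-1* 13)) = 8.31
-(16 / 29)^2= -256 / 841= -0.30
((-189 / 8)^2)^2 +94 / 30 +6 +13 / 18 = 311530.81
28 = 28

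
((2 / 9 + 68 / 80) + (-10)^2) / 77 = 2599 / 1980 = 1.31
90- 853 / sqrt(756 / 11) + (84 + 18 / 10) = 879 / 5- 853 * sqrt(231) / 126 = 72.91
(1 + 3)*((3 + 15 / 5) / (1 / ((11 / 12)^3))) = 1331 / 72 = 18.49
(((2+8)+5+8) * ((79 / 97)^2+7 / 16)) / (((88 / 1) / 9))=34303833 / 13247872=2.59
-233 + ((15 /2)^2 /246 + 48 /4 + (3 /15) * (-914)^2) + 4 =273654383 /1640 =166862.43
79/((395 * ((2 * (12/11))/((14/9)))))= 77/540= 0.14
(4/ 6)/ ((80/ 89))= 89/ 120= 0.74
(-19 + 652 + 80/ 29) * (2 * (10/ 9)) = 368740/ 261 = 1412.80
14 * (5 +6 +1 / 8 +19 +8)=2135 / 4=533.75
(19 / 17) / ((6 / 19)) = 361 / 102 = 3.54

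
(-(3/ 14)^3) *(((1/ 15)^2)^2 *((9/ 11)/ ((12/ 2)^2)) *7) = -1/ 32340000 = -0.00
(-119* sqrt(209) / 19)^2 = 155771 / 19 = 8198.47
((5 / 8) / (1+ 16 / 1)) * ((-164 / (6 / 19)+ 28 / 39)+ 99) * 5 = -136375 / 1768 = -77.14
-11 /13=-0.85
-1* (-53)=53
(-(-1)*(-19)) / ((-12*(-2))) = -19 / 24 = -0.79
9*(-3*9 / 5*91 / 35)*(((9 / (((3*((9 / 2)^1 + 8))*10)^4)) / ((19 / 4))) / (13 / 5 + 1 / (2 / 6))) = -351 / 162353515625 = -0.00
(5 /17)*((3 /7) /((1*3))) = 5 /119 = 0.04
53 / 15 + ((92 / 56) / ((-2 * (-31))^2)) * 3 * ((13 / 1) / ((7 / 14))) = 1439579 / 403620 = 3.57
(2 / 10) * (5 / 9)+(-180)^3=-52487999 / 9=-5831999.89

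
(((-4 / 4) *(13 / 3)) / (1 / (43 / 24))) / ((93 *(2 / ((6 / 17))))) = -559 / 37944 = -0.01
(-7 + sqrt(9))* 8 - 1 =-33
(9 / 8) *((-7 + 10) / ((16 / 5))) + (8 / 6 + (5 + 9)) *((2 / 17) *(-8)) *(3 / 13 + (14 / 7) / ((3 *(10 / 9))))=-10.93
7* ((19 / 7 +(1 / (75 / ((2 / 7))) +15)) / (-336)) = -4651 / 12600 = -0.37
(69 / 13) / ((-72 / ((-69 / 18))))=529 / 1872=0.28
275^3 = 20796875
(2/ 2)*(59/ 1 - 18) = 41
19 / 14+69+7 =1083 / 14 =77.36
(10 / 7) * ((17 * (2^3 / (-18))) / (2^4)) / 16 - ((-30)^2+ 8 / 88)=-19961351 / 22176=-900.13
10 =10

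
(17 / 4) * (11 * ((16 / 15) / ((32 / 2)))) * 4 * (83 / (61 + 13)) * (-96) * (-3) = 745008 / 185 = 4027.07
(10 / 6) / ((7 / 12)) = 20 / 7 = 2.86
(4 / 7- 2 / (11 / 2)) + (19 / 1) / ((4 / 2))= 1495 / 154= 9.71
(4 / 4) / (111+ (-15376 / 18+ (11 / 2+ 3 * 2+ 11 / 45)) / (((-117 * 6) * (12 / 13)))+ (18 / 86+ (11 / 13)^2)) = 423811440 / 47986219261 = 0.01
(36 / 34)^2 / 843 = 108 / 81209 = 0.00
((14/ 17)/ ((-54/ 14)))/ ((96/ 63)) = -343/ 2448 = -0.14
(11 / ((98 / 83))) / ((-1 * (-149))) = 913 / 14602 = 0.06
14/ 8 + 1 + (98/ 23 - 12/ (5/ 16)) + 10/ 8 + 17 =-13.14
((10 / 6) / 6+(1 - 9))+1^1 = -121 / 18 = -6.72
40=40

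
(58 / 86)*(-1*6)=-174 / 43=-4.05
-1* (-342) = 342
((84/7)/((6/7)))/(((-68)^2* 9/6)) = 7/3468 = 0.00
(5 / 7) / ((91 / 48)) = 240 / 637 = 0.38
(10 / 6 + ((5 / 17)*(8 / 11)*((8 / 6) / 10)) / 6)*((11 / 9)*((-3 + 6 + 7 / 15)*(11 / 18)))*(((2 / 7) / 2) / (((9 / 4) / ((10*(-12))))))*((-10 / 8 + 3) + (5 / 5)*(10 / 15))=-186648176 / 2342277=-79.69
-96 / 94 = -48 / 47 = -1.02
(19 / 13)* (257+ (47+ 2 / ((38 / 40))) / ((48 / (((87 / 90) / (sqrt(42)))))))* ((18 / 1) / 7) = 9019* sqrt(42) / 101920+ 87894 / 91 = 966.44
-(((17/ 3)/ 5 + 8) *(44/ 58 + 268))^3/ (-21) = 704297002.84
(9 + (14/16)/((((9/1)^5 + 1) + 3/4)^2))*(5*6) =270.00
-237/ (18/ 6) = -79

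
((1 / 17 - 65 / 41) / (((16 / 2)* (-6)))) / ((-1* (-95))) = 7 / 20910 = 0.00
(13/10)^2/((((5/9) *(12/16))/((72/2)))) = 18252/125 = 146.02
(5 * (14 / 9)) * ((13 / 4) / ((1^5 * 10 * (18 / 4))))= 91 / 162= 0.56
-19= -19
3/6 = 1/2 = 0.50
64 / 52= 16 / 13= 1.23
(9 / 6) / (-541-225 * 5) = -3 / 3332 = -0.00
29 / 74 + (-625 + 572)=-3893 / 74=-52.61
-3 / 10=-0.30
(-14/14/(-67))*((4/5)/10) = 2/1675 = 0.00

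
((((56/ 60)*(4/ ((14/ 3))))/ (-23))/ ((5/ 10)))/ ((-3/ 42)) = 112/ 115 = 0.97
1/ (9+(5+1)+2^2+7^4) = 1/ 2420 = 0.00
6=6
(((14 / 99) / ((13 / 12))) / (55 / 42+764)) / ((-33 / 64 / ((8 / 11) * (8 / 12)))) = -802816 / 5005532961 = -0.00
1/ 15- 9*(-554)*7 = 523531/ 15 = 34902.07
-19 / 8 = -2.38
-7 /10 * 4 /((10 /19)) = -133 /25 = -5.32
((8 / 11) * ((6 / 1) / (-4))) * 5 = -5.45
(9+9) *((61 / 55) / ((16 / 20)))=549 / 22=24.95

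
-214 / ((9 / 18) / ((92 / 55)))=-39376 / 55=-715.93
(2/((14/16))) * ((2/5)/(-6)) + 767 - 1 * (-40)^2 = -87481/105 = -833.15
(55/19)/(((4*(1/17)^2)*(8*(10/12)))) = 9537/304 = 31.37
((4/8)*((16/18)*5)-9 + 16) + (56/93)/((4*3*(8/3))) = 10313/1116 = 9.24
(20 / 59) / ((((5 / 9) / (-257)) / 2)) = -18504 / 59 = -313.63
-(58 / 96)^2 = -0.37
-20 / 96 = -5 / 24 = -0.21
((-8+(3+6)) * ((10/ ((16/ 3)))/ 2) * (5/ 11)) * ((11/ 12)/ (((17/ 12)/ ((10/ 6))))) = 125/ 272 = 0.46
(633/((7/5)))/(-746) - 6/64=-0.70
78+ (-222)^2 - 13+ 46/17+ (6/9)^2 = 7550879/153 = 49352.15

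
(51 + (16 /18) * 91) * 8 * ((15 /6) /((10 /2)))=4748 /9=527.56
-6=-6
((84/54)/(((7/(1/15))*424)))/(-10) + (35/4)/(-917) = -357881/37492200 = -0.01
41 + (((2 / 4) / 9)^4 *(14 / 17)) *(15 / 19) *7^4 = 231783563 / 5651208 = 41.01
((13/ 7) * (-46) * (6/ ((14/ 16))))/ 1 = -28704/ 49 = -585.80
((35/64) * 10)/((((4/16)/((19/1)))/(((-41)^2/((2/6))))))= 16767975/8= 2095996.88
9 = 9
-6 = -6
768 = 768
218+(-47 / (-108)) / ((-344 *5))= 40495633 / 185760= 218.00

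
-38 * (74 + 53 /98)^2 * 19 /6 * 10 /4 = -32106753375 /19208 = -1671530.27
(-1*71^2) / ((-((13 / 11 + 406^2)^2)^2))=73805281 / 10809148022226057135937761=0.00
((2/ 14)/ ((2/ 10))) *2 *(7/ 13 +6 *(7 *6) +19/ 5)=33324/ 91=366.20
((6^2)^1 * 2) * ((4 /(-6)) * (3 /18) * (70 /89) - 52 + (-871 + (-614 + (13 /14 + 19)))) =-68053676 /623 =-109235.43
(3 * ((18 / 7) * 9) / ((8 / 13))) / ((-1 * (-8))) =3159 / 224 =14.10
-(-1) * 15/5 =3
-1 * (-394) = 394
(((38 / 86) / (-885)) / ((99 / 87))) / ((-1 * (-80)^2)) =551 / 8037216000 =0.00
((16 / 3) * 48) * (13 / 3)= 3328 / 3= 1109.33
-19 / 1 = -19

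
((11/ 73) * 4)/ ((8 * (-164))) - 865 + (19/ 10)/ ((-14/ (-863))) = -747.88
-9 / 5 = -1.80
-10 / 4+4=3 / 2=1.50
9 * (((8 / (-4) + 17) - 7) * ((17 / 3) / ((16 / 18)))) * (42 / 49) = 2754 / 7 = 393.43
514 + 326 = 840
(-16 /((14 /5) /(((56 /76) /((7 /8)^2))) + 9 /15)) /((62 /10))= -25600 /34813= -0.74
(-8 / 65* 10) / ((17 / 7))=-112 / 221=-0.51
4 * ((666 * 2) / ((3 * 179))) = 1776 / 179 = 9.92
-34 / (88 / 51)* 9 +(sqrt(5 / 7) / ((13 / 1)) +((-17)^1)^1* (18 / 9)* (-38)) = sqrt(35) / 91 +49045 / 44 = 1114.72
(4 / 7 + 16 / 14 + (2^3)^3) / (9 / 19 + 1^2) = 17081 / 49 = 348.59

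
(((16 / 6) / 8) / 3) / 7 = 1 / 63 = 0.02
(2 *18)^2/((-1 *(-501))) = 432/167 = 2.59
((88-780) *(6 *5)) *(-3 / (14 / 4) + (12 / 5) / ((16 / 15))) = -202410 / 7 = -28915.71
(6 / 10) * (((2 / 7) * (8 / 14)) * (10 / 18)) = 8 / 147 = 0.05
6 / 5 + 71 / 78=2.11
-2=-2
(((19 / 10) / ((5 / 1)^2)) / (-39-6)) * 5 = -19 / 2250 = -0.01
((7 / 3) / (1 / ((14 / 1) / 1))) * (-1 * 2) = -196 / 3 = -65.33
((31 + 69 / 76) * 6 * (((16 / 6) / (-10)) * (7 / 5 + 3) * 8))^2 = 1165812736 / 361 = 3229398.16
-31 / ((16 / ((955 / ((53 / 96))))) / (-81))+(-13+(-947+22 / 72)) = 516137983 / 1908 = 270512.57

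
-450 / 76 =-225 / 38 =-5.92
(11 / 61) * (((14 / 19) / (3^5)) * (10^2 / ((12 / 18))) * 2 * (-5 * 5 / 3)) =-385000 / 281637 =-1.37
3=3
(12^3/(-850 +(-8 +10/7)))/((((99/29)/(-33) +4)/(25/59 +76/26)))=-225115632/129919829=-1.73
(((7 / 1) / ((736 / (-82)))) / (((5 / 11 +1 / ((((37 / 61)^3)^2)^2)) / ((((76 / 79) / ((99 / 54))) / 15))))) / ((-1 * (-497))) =-5128119612549387483899 / 37709718138463826999491695520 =-0.00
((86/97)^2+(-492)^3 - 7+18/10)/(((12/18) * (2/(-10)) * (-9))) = -933807906769/9409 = -99246243.68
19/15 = 1.27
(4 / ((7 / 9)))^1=5.14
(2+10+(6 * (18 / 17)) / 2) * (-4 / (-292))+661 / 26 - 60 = -1108951 / 32266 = -34.37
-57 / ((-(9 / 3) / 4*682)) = 38 / 341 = 0.11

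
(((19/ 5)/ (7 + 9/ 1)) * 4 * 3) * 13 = 741/ 20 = 37.05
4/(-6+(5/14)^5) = -2151296/3223819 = -0.67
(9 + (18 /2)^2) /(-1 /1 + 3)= 45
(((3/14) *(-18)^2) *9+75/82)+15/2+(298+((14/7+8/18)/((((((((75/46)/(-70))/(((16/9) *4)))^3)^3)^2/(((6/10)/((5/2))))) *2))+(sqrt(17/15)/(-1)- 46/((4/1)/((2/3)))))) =743857458150709153027620617593534214581306448116207328867274555320970316640979716145944/4774753910028218402235597182178497314453125- sqrt(255)/15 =155789695587958169080458100000000000000000000.00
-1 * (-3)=3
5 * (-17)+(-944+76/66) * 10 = -313945/33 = -9513.48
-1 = -1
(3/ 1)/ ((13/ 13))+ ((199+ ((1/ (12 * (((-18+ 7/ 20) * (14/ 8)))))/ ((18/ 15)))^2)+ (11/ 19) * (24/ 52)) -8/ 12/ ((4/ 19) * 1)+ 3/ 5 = 243953308697167/ 1221595608870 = 199.70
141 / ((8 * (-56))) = -141 / 448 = -0.31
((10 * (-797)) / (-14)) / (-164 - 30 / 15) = -3985 / 1162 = -3.43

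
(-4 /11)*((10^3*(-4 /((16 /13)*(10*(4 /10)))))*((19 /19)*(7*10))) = 20681.82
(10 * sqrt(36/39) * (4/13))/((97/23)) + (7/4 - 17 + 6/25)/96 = -1501/9600 + 1840 * sqrt(39)/16393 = 0.54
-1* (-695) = 695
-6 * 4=-24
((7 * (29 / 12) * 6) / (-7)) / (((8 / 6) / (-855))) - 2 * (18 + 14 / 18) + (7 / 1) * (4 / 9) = 666985 / 72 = 9263.68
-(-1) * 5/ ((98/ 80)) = 200/ 49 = 4.08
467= 467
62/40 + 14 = 311/20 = 15.55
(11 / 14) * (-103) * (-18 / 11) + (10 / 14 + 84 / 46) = 21730 / 161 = 134.97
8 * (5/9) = 40/9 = 4.44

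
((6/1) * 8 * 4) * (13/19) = 2496/19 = 131.37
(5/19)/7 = 5/133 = 0.04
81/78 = 27/26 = 1.04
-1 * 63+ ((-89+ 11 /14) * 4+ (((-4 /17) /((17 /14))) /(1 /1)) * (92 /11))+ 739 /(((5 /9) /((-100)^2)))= 296000115867 /22253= 13301582.52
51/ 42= 17/ 14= 1.21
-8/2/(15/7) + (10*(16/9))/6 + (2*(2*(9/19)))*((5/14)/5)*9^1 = 41554/17955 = 2.31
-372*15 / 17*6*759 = -25411320 / 17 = -1494783.53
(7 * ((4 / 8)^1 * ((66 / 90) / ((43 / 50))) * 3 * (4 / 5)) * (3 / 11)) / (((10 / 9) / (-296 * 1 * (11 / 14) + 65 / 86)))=-3767931 / 9245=-407.56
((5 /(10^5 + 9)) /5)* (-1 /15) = -1 /1500135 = -0.00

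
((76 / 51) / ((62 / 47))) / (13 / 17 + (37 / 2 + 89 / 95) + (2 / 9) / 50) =5090100 / 91045171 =0.06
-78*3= -234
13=13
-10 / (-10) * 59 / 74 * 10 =295 / 37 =7.97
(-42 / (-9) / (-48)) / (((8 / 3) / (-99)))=231 / 64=3.61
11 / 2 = 5.50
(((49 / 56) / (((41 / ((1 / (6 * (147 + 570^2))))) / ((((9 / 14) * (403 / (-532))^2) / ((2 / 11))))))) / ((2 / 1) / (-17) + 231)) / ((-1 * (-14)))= 30370483 / 4421602523504588800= 0.00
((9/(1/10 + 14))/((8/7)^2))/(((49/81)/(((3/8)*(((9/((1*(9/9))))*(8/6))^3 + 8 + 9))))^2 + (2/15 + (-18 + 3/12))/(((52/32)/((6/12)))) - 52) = -1718043284104875/201865294053240992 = -0.01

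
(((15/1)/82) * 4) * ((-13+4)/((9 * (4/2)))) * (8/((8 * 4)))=-15/164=-0.09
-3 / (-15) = 1 / 5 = 0.20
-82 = -82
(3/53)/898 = 3/47594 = 0.00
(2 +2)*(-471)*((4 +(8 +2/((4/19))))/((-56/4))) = 20253/7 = 2893.29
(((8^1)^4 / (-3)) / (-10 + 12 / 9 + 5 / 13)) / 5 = 53248 / 1615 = 32.97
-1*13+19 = 6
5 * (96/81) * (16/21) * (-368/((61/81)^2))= -76308480/26047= -2929.65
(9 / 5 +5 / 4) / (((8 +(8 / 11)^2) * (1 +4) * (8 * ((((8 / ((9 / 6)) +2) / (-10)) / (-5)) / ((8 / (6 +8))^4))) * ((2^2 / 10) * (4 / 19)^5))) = 8307312145 / 211441664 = 39.29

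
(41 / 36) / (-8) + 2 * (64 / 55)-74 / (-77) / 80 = 4429 / 2016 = 2.20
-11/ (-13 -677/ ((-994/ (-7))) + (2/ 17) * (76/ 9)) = 238986/ 364435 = 0.66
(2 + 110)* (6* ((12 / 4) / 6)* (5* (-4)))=-6720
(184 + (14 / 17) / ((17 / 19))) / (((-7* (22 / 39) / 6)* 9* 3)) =-231582 / 22253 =-10.41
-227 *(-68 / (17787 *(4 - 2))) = 7718 / 17787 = 0.43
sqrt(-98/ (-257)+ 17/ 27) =sqrt(5408565)/ 2313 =1.01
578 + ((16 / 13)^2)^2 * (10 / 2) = 16835938 / 28561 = 589.47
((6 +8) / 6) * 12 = 28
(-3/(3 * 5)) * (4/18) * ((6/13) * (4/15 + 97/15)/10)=-202/14625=-0.01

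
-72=-72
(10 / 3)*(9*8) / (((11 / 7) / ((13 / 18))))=3640 / 33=110.30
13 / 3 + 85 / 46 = 853 / 138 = 6.18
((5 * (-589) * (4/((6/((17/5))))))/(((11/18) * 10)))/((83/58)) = -763.31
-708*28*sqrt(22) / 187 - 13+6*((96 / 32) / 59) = -19824*sqrt(22) / 187 - 749 / 59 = -509.93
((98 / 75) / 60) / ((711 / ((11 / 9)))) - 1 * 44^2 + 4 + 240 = -24360992461 / 14397750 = -1692.00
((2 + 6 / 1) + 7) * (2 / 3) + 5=15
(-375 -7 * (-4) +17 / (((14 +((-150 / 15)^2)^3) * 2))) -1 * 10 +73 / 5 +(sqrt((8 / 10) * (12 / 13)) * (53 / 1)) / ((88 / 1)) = -341.88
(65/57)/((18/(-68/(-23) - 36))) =-1300/621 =-2.09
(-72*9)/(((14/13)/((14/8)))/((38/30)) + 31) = -160056/7777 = -20.58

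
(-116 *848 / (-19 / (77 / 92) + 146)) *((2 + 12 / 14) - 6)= 11902528 / 4747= 2507.38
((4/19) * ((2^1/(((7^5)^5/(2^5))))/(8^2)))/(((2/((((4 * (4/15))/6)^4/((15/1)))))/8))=65536/1567277559925220630340935746875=0.00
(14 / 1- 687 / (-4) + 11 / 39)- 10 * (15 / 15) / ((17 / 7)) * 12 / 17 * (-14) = 10221629 / 45084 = 226.72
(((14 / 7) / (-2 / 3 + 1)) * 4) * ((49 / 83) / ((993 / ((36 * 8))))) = 112896 / 27473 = 4.11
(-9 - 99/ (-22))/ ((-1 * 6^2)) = 1/ 8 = 0.12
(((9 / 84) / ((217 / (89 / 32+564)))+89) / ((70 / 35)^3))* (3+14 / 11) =116552339 / 2444288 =47.68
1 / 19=0.05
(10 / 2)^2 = 25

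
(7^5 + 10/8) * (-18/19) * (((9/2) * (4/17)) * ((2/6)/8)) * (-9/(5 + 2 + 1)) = 16337619/20672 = 790.33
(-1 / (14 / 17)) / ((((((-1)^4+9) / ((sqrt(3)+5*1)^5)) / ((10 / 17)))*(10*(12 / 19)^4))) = -46263955 / 145152 -126541691*sqrt(3) / 725760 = -620.72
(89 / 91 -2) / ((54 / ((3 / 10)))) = -31 / 5460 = -0.01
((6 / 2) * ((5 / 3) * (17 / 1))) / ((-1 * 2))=-85 / 2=-42.50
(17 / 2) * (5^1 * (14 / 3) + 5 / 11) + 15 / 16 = 107255 / 528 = 203.13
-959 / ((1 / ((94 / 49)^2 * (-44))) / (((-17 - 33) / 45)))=-532634080 / 3087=-172541.00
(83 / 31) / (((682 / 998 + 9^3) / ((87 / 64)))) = 3603279 / 722398208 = 0.00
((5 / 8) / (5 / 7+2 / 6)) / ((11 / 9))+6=12561 / 1936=6.49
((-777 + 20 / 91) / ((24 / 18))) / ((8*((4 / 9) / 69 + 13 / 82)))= -5399285121 / 12231856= -441.41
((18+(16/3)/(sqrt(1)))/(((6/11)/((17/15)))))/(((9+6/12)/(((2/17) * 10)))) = 3080/513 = 6.00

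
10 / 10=1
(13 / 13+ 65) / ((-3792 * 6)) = -11 / 3792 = -0.00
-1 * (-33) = 33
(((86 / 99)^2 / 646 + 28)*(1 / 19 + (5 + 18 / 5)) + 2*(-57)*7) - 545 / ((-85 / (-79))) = -1062.25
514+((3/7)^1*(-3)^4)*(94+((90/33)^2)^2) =83419720/14641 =5697.68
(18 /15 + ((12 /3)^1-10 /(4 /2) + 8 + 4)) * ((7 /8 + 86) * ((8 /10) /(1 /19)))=161101 /10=16110.10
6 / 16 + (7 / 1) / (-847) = 355 / 968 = 0.37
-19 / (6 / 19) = -361 / 6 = -60.17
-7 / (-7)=1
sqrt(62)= 7.87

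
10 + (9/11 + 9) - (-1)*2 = 240/11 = 21.82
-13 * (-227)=2951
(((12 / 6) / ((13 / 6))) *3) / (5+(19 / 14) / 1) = 504 / 1157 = 0.44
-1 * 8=-8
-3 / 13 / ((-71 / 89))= 267 / 923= 0.29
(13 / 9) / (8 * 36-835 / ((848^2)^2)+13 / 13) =6722437316608 / 1345004573876901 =0.00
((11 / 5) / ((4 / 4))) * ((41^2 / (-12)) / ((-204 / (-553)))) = -10225523 / 12240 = -835.42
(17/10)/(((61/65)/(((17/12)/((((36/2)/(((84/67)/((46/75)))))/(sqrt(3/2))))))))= 657475 * sqrt(6)/4512048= 0.36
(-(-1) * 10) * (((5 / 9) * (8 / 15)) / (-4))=-20 / 27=-0.74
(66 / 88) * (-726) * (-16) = 8712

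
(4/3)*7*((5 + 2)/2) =98/3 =32.67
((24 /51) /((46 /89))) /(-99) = -356 /38709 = -0.01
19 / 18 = 1.06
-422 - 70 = -492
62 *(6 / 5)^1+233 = 307.40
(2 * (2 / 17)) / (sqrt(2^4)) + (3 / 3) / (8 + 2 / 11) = 277 / 1530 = 0.18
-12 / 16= -3 / 4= -0.75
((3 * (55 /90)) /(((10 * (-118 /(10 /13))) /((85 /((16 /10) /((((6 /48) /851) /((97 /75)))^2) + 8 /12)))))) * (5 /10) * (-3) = 26296875 /21407103211075088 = 0.00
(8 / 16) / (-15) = -1 / 30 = -0.03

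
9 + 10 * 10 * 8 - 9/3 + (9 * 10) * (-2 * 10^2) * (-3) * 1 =54806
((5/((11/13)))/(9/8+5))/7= 520/3773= 0.14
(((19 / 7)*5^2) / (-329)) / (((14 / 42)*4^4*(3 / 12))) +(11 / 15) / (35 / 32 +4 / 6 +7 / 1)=45889859 / 619783360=0.07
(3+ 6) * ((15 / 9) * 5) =75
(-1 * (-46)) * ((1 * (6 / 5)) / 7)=276 / 35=7.89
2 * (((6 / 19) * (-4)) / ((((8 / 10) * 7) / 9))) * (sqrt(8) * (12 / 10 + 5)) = -6696 * sqrt(2) / 133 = -71.20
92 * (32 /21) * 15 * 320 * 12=56524800 /7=8074971.43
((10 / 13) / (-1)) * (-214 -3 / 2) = 2155 / 13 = 165.77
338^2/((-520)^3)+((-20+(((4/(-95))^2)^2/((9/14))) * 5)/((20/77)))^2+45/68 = 5929.65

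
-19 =-19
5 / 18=0.28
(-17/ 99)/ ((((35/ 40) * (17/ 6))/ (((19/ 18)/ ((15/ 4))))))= -608/ 31185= -0.02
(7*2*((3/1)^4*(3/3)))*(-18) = -20412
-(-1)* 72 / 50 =36 / 25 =1.44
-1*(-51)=51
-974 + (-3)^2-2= -967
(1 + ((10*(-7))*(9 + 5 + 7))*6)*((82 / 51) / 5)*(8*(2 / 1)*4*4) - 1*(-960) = -184883648 / 255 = -725033.91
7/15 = 0.47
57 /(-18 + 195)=19 /59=0.32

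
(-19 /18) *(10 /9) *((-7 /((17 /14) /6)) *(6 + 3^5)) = 1545460 /153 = 10101.05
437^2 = 190969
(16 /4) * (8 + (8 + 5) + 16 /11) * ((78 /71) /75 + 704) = 1234630488 /19525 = 63233.32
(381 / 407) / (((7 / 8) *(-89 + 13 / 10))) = -30480 / 2498573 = -0.01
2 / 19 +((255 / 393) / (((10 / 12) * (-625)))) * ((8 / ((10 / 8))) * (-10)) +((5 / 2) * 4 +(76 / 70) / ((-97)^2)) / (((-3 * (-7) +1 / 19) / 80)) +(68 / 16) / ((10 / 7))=33737767707653 / 819665035000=41.16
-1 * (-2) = 2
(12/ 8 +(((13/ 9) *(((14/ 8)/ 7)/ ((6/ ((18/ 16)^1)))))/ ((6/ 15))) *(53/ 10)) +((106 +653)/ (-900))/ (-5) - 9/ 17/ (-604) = 632511739/ 246432000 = 2.57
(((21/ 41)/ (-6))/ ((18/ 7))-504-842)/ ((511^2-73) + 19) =-1986745/ 385334892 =-0.01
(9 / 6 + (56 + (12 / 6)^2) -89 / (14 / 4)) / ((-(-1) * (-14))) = -505 / 196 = -2.58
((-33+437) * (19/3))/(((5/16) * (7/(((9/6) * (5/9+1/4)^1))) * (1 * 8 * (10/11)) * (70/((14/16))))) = 612161/252000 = 2.43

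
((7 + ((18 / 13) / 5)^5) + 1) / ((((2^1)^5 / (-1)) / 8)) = -2321053642 / 1160290625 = -2.00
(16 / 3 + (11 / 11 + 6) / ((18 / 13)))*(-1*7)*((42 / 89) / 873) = -9163 / 233091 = -0.04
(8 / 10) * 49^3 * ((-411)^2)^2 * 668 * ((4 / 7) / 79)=5125708837133269056 / 395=12976478068691820.39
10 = 10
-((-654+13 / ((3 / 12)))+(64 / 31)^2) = 574426 / 961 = 597.74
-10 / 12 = -0.83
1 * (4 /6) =2 /3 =0.67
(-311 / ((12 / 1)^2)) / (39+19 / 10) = -1555 / 29448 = -0.05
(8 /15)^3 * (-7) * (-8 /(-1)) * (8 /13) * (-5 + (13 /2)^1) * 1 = -114688 /14625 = -7.84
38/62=19/31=0.61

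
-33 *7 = -231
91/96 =0.95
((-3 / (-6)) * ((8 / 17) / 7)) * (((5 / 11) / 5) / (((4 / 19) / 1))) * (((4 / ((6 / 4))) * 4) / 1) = 608 / 3927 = 0.15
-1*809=-809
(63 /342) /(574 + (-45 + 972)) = 7 /57038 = 0.00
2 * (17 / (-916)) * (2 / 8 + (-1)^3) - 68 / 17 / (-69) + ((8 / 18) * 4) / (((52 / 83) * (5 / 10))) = 28401337 / 4929912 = 5.76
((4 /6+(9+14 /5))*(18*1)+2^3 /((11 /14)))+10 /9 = 116668 /495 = 235.69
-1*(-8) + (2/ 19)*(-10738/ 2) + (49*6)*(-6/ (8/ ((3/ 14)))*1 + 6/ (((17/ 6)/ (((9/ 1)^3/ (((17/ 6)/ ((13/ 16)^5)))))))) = 20194190089807/ 359858176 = 56117.08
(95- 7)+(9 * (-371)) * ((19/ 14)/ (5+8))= -6775/ 26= -260.58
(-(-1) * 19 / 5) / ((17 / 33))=627 / 85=7.38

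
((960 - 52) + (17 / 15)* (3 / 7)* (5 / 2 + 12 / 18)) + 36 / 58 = 5542867 / 6090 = 910.16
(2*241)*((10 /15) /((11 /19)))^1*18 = 109896 /11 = 9990.55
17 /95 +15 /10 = 319 /190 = 1.68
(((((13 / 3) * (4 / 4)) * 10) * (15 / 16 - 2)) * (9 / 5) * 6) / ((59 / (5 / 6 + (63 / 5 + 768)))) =-6585.89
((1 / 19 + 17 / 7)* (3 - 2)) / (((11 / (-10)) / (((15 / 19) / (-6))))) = 750 / 2527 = 0.30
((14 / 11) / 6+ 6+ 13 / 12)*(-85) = -27285 / 44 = -620.11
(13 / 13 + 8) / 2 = 9 / 2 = 4.50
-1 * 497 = -497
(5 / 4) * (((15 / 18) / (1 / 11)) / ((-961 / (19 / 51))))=-5225 / 1176264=-0.00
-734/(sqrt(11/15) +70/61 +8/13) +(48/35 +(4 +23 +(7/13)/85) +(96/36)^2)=-794372221989782/1559286962415 +461575166 * sqrt(165)/22398721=-244.74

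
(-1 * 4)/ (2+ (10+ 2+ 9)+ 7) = -0.13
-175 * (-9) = 1575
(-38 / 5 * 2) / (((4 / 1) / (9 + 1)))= -38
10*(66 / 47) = 14.04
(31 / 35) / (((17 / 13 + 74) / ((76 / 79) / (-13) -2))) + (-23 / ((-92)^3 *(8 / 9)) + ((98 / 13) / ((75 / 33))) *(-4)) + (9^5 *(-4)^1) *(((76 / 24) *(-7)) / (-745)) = -49996588969191199333 / 7100731410572800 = -7041.05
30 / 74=0.41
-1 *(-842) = 842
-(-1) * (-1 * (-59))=59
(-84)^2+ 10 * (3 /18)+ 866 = 23771 /3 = 7923.67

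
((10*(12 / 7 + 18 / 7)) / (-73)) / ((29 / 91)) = -3900 / 2117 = -1.84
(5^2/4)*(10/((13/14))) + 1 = 68.31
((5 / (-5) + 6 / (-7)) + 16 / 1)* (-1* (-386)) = 38214 / 7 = 5459.14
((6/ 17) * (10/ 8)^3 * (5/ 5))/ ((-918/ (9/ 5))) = -25/ 18496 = -0.00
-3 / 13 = -0.23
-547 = -547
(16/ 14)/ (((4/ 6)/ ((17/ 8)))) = 51/ 14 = 3.64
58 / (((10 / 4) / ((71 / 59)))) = 8236 / 295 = 27.92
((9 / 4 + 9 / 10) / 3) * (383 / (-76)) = -8043 / 1520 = -5.29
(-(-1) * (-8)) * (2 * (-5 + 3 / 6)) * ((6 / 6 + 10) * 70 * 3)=166320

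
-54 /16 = -27 /8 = -3.38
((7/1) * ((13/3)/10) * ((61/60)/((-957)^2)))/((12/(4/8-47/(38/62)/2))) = -3991169/375864429600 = -0.00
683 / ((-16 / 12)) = -2049 / 4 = -512.25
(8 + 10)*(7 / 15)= 42 / 5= 8.40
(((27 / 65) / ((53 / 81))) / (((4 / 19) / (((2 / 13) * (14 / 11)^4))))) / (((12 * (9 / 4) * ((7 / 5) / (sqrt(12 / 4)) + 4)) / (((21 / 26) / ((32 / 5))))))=5819843925 / 3924478791662-2715927165 * sqrt(3) / 15697915166648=0.00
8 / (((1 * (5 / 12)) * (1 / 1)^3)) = 19.20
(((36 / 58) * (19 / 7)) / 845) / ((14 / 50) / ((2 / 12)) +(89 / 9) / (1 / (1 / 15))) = 46170 / 54170753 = 0.00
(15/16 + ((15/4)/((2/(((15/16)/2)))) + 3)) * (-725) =-893925/256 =-3491.89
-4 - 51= -55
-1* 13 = -13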